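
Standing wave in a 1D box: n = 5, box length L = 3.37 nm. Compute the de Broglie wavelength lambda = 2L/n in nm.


lambda = 2L / n
= 2 * 3.37 / 5
= 6.74 / 5
= 1.348 nm

1.348


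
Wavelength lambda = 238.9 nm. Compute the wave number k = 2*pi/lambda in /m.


k = 2 * pi / lambda
= 6.2832 / (238.9e-9)
= 6.2832 / 2.3890e-07
= 2.6300e+07 /m

2.6300e+07


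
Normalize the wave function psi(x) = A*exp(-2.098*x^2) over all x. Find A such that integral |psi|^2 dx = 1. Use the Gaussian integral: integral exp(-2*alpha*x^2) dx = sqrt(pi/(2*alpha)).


integral |psi|^2 dx = A^2 * sqrt(pi/(2*alpha)) = 1
A^2 = sqrt(2*alpha/pi)
= sqrt(2 * 2.098 / pi)
= 1.155694
A = sqrt(1.155694)
= 1.075

1.075


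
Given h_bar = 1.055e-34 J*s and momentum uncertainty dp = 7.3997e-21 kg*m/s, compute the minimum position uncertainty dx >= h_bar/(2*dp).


dx = h_bar / (2 * dp)
= 1.055e-34 / (2 * 7.3997e-21)
= 1.055e-34 / 1.4799e-20
= 7.1287e-15 m

7.1287e-15


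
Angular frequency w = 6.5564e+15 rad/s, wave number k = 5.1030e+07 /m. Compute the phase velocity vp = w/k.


vp = w / k
= 6.5564e+15 / 5.1030e+07
= 1.2848e+08 m/s

1.2848e+08


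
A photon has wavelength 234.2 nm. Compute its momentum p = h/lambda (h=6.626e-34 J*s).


p = h / lambda
= 6.626e-34 / (234.2e-9)
= 6.626e-34 / 2.3420e-07
= 2.8292e-27 kg*m/s

2.8292e-27


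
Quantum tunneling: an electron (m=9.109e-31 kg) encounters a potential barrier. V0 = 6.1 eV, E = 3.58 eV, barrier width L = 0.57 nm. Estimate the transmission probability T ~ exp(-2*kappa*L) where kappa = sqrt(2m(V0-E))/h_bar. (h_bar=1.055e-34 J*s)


V0 - E = 2.52 eV = 4.0370e-19 J
kappa = sqrt(2 * m * (V0-E)) / h_bar
= sqrt(2 * 9.109e-31 * 4.0370e-19) / 1.055e-34
= 8.1289e+09 /m
2*kappa*L = 2 * 8.1289e+09 * 0.57e-9
= 9.2669
T = exp(-9.2669) = 9.450144e-05

9.450144e-05


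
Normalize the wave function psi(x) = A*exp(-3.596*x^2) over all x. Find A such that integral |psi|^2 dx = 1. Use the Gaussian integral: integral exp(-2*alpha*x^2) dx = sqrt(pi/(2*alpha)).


integral |psi|^2 dx = A^2 * sqrt(pi/(2*alpha)) = 1
A^2 = sqrt(2*alpha/pi)
= sqrt(2 * 3.596 / pi)
= 1.513038
A = sqrt(1.513038)
= 1.2301

1.2301


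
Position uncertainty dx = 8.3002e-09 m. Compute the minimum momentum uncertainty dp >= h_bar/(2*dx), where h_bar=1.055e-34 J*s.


dp = h_bar / (2 * dx)
= 1.055e-34 / (2 * 8.3002e-09)
= 1.055e-34 / 1.6600e-08
= 6.3553e-27 kg*m/s

6.3553e-27


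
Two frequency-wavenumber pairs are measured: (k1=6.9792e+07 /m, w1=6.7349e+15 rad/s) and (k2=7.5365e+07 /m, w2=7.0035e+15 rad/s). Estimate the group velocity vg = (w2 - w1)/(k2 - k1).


vg = (w2 - w1) / (k2 - k1)
= (7.0035e+15 - 6.7349e+15) / (7.5365e+07 - 6.9792e+07)
= 2.6860e+14 / 5.5730e+06
= 4.8197e+07 m/s

4.8197e+07


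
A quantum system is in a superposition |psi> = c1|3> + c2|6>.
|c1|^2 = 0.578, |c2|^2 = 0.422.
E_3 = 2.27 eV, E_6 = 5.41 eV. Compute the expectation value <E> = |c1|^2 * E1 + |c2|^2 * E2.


<E> = |c1|^2 * E1 + |c2|^2 * E2
= 0.578 * 2.27 + 0.422 * 5.41
= 1.3121 + 2.283
= 3.5951 eV

3.5951


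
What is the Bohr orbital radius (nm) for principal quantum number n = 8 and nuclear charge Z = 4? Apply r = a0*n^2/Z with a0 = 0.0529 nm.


r = a0 * n^2 / Z
= 0.0529 * 8^2 / 4
= 0.0529 * 64 / 4
= 0.8464 nm

0.8464


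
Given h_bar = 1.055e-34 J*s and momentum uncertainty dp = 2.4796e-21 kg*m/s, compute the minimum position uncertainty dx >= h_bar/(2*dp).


dx = h_bar / (2 * dp)
= 1.055e-34 / (2 * 2.4796e-21)
= 1.055e-34 / 4.9592e-21
= 2.1274e-14 m

2.1274e-14


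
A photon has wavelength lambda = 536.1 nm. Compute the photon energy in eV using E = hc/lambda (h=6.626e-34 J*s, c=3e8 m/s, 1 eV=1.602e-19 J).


E = hc / lambda
= (6.626e-34)(3e8) / (536.1e-9)
= 1.9878e-25 / 5.3610e-07
= 3.7079e-19 J
Converting to eV: 3.7079e-19 / 1.602e-19
= 2.3145 eV

2.3145


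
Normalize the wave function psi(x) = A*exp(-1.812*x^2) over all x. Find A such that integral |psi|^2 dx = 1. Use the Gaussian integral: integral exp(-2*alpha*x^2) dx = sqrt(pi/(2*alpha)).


integral |psi|^2 dx = A^2 * sqrt(pi/(2*alpha)) = 1
A^2 = sqrt(2*alpha/pi)
= sqrt(2 * 1.812 / pi)
= 1.074037
A = sqrt(1.074037)
= 1.0364

1.0364


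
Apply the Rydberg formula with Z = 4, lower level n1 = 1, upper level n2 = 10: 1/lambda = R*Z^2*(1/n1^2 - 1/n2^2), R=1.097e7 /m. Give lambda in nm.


1/lambda = R * Z^2 * (1/n1^2 - 1/n2^2)
= 1.097e7 * 4^2 * (1/1^2 - 1/10^2)
= 1.097e7 * 16 * (1.0 - 0.01)
= 1.7376e+08 /m
lambda = 1 / 1.7376e+08
= 5.7549 nm

5.7549


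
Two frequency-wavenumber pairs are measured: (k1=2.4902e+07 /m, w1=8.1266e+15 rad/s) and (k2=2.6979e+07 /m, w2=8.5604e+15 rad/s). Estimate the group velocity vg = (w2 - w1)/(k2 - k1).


vg = (w2 - w1) / (k2 - k1)
= (8.5604e+15 - 8.1266e+15) / (2.6979e+07 - 2.4902e+07)
= 4.3380e+14 / 2.0770e+06
= 2.0886e+08 m/s

2.0886e+08


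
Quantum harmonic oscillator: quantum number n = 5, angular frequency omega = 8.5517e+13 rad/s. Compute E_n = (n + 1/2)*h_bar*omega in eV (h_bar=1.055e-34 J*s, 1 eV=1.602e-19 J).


E = (n + 1/2) * h_bar * omega
= (5 + 0.5) * 1.055e-34 * 8.5517e+13
= 5.5 * 9.0220e-21
= 4.9621e-20 J
= 0.3097 eV

0.3097


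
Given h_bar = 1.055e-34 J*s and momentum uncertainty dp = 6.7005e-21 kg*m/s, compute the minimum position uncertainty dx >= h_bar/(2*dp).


dx = h_bar / (2 * dp)
= 1.055e-34 / (2 * 6.7005e-21)
= 1.055e-34 / 1.3401e-20
= 7.8725e-15 m

7.8725e-15


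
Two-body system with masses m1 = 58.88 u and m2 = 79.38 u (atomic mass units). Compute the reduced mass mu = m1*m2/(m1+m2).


mu = m1 * m2 / (m1 + m2)
= 58.88 * 79.38 / (58.88 + 79.38)
= 4673.8944 / 138.26
= 33.8051 u

33.8051


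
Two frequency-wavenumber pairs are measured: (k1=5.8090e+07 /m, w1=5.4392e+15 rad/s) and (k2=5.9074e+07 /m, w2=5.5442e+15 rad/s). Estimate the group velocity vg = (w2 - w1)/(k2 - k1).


vg = (w2 - w1) / (k2 - k1)
= (5.5442e+15 - 5.4392e+15) / (5.9074e+07 - 5.8090e+07)
= 1.0500e+14 / 9.8400e+05
= 1.0671e+08 m/s

1.0671e+08


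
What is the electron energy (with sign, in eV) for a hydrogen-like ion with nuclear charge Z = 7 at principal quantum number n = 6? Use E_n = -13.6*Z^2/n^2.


E_n = -13.6 * Z^2 / n^2
= -13.6 * 7^2 / 6^2
= -13.6 * 49 / 36
= -18.5111 eV

-18.5111


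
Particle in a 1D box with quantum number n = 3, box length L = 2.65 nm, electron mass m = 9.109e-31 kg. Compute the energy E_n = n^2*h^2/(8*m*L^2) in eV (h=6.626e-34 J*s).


E = n^2 * h^2 / (8 * m * L^2)
= 3^2 * (6.626e-34)^2 / (8 * 9.109e-31 * (2.65e-9)^2)
= 9 * 4.3904e-67 / (8 * 9.109e-31 * 7.0225e-18)
= 7.7213e-20 J
= 0.482 eV

0.482


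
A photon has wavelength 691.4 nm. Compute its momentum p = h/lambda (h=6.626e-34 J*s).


p = h / lambda
= 6.626e-34 / (691.4e-9)
= 6.626e-34 / 6.9140e-07
= 9.5835e-28 kg*m/s

9.5835e-28


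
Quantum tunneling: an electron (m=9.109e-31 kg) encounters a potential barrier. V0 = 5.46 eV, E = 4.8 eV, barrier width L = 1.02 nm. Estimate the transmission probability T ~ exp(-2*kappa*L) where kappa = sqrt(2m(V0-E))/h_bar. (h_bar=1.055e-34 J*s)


V0 - E = 0.66 eV = 1.0573e-19 J
kappa = sqrt(2 * m * (V0-E)) / h_bar
= sqrt(2 * 9.109e-31 * 1.0573e-19) / 1.055e-34
= 4.1601e+09 /m
2*kappa*L = 2 * 4.1601e+09 * 1.02e-9
= 8.4866
T = exp(-8.4866) = 2.062231e-04

2.062231e-04


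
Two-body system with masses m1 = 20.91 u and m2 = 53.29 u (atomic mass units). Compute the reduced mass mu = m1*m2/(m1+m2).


mu = m1 * m2 / (m1 + m2)
= 20.91 * 53.29 / (20.91 + 53.29)
= 1114.2939 / 74.2
= 15.0174 u

15.0174


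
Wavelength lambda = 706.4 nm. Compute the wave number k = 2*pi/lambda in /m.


k = 2 * pi / lambda
= 6.2832 / (706.4e-9)
= 6.2832 / 7.0640e-07
= 8.8947e+06 /m

8.8947e+06


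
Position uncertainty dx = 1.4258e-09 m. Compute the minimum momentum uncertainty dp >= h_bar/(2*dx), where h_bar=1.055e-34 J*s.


dp = h_bar / (2 * dx)
= 1.055e-34 / (2 * 1.4258e-09)
= 1.055e-34 / 2.8516e-09
= 3.6997e-26 kg*m/s

3.6997e-26


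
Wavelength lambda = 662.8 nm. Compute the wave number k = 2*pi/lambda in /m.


k = 2 * pi / lambda
= 6.2832 / (662.8e-9)
= 6.2832 / 6.6280e-07
= 9.4798e+06 /m

9.4798e+06


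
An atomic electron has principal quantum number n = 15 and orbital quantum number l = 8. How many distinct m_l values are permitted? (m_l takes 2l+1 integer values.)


m_l ranges from -l to +l in integer steps
So m_l goes from -8 to +8
Count = 2l + 1 = 2*8 + 1
= 17

17


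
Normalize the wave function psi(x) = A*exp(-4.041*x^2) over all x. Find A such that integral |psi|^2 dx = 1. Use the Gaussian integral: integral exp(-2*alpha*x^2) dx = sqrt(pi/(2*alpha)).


integral |psi|^2 dx = A^2 * sqrt(pi/(2*alpha)) = 1
A^2 = sqrt(2*alpha/pi)
= sqrt(2 * 4.041 / pi)
= 1.603927
A = sqrt(1.603927)
= 1.2665

1.2665


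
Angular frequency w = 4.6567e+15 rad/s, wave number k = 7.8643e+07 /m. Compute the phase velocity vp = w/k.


vp = w / k
= 4.6567e+15 / 7.8643e+07
= 5.9213e+07 m/s

5.9213e+07


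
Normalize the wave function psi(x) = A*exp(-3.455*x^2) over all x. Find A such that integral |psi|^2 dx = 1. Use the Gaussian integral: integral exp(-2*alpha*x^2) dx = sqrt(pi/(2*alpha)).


integral |psi|^2 dx = A^2 * sqrt(pi/(2*alpha)) = 1
A^2 = sqrt(2*alpha/pi)
= sqrt(2 * 3.455 / pi)
= 1.483078
A = sqrt(1.483078)
= 1.2178

1.2178


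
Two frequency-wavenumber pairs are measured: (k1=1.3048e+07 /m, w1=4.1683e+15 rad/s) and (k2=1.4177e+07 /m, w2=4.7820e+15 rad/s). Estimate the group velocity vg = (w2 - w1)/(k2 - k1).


vg = (w2 - w1) / (k2 - k1)
= (4.7820e+15 - 4.1683e+15) / (1.4177e+07 - 1.3048e+07)
= 6.1370e+14 / 1.1290e+06
= 5.4358e+08 m/s

5.4358e+08


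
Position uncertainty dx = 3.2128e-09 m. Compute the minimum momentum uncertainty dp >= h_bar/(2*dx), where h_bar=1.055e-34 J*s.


dp = h_bar / (2 * dx)
= 1.055e-34 / (2 * 3.2128e-09)
= 1.055e-34 / 6.4256e-09
= 1.6419e-26 kg*m/s

1.6419e-26


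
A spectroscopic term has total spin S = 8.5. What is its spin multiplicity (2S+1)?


Spin multiplicity = 2S + 1
= 2 * 8.5 + 1
= 17.0 + 1
= 18

18


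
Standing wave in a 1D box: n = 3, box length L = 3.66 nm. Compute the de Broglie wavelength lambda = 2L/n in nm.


lambda = 2L / n
= 2 * 3.66 / 3
= 7.32 / 3
= 2.44 nm

2.44


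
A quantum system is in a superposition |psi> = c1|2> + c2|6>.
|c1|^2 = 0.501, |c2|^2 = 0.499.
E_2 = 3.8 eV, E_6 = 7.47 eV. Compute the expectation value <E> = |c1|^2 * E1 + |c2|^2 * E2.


<E> = |c1|^2 * E1 + |c2|^2 * E2
= 0.501 * 3.8 + 0.499 * 7.47
= 1.9038 + 3.7275
= 5.6313 eV

5.6313


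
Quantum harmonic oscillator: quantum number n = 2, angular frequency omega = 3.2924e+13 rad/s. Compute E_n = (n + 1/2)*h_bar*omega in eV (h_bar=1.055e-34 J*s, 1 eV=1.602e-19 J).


E = (n + 1/2) * h_bar * omega
= (2 + 0.5) * 1.055e-34 * 3.2924e+13
= 2.5 * 3.4735e-21
= 8.6837e-21 J
= 0.0542 eV

0.0542


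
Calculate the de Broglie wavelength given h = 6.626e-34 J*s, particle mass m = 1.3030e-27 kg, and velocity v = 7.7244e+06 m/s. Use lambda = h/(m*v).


lambda = h / (m * v)
= 6.626e-34 / (1.3030e-27 * 7.7244e+06)
= 6.626e-34 / 1.0065e-20
= 6.5833e-14 m

6.5833e-14


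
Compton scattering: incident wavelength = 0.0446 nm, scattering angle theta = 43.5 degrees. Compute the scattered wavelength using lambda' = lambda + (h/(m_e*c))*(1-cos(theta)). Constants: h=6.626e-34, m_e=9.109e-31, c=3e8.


Compton wavelength: h/(m_e*c) = 2.4247e-12 m
d_lambda = 2.4247e-12 * (1 - cos(43.5 deg))
= 2.4247e-12 * 0.274626
= 6.6589e-13 m = 0.000666 nm
lambda' = 0.0446 + 0.000666
= 0.045266 nm

0.045266


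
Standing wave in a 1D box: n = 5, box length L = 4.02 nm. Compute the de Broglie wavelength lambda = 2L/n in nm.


lambda = 2L / n
= 2 * 4.02 / 5
= 8.04 / 5
= 1.608 nm

1.608


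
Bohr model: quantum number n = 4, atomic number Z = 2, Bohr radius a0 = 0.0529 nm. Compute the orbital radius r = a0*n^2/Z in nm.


r = a0 * n^2 / Z
= 0.0529 * 4^2 / 2
= 0.0529 * 16 / 2
= 0.4232 nm

0.4232


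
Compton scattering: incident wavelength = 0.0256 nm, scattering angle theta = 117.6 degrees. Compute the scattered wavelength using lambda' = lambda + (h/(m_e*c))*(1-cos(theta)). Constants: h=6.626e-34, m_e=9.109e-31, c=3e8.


Compton wavelength: h/(m_e*c) = 2.4247e-12 m
d_lambda = 2.4247e-12 * (1 - cos(117.6 deg))
= 2.4247e-12 * 1.463296
= 3.5481e-12 m = 0.003548 nm
lambda' = 0.0256 + 0.003548
= 0.029148 nm

0.029148


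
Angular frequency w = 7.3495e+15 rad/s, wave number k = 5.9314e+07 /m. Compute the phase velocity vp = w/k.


vp = w / k
= 7.3495e+15 / 5.9314e+07
= 1.2391e+08 m/s

1.2391e+08


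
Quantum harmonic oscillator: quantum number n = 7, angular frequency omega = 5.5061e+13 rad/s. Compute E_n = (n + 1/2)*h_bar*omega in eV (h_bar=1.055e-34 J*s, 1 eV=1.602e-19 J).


E = (n + 1/2) * h_bar * omega
= (7 + 0.5) * 1.055e-34 * 5.5061e+13
= 7.5 * 5.8089e-21
= 4.3567e-20 J
= 0.272 eV

0.272


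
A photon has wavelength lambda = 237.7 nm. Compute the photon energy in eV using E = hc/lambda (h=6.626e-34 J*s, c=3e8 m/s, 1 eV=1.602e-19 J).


E = hc / lambda
= (6.626e-34)(3e8) / (237.7e-9)
= 1.9878e-25 / 2.3770e-07
= 8.3626e-19 J
Converting to eV: 8.3626e-19 / 1.602e-19
= 5.2201 eV

5.2201


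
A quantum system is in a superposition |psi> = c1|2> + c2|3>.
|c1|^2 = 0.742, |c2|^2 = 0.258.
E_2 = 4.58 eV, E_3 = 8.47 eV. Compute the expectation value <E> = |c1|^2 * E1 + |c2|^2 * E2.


<E> = |c1|^2 * E1 + |c2|^2 * E2
= 0.742 * 4.58 + 0.258 * 8.47
= 3.3984 + 2.1853
= 5.5836 eV

5.5836


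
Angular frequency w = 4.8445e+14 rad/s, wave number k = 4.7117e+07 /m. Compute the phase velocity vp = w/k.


vp = w / k
= 4.8445e+14 / 4.7117e+07
= 1.0282e+07 m/s

1.0282e+07


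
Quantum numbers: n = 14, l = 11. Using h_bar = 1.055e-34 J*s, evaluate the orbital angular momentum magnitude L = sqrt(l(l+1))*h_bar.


L = sqrt(l*(l+1)) * h_bar
= sqrt(11 * 12) * 1.055e-34
= sqrt(132) * 1.055e-34
= 11.4891 * 1.055e-34
= 1.2121e-33 J*s

1.2121e-33


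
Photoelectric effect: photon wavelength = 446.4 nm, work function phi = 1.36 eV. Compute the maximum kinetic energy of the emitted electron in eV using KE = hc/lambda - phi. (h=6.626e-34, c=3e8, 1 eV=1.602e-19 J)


E_photon = hc / lambda
= (6.626e-34)(3e8) / (446.4e-9)
= 4.4530e-19 J
= 2.7796 eV
KE = E_photon - phi
= 2.7796 - 1.36
= 1.4196 eV

1.4196


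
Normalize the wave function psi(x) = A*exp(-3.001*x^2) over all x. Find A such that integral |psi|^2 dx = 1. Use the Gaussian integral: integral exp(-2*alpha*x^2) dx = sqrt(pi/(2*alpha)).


integral |psi|^2 dx = A^2 * sqrt(pi/(2*alpha)) = 1
A^2 = sqrt(2*alpha/pi)
= sqrt(2 * 3.001 / pi)
= 1.382207
A = sqrt(1.382207)
= 1.1757

1.1757


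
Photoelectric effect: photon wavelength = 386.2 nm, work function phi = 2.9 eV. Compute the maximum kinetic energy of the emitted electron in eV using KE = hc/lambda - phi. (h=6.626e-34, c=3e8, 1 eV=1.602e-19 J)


E_photon = hc / lambda
= (6.626e-34)(3e8) / (386.2e-9)
= 5.1471e-19 J
= 3.2129 eV
KE = E_photon - phi
= 3.2129 - 2.9
= 0.3129 eV

0.3129


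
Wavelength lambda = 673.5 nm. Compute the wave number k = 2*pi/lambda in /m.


k = 2 * pi / lambda
= 6.2832 / (673.5e-9)
= 6.2832 / 6.7350e-07
= 9.3292e+06 /m

9.3292e+06


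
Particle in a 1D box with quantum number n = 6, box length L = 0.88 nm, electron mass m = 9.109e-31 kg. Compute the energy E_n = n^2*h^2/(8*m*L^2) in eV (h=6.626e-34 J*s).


E = n^2 * h^2 / (8 * m * L^2)
= 6^2 * (6.626e-34)^2 / (8 * 9.109e-31 * (0.88e-9)^2)
= 36 * 4.3904e-67 / (8 * 9.109e-31 * 7.7440e-19)
= 2.8008e-18 J
= 17.483 eV

17.483


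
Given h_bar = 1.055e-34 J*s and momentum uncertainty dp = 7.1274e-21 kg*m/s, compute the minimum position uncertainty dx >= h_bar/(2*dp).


dx = h_bar / (2 * dp)
= 1.055e-34 / (2 * 7.1274e-21)
= 1.055e-34 / 1.4255e-20
= 7.4010e-15 m

7.4010e-15


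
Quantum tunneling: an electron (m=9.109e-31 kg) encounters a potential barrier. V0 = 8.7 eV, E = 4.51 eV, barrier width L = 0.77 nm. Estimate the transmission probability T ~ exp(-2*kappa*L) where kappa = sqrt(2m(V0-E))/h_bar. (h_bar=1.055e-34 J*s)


V0 - E = 4.19 eV = 6.7124e-19 J
kappa = sqrt(2 * m * (V0-E)) / h_bar
= sqrt(2 * 9.109e-31 * 6.7124e-19) / 1.055e-34
= 1.0482e+10 /m
2*kappa*L = 2 * 1.0482e+10 * 0.77e-9
= 16.142
T = exp(-16.142) = 9.763960e-08

9.763960e-08


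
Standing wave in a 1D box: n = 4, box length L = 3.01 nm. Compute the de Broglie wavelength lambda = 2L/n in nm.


lambda = 2L / n
= 2 * 3.01 / 4
= 6.02 / 4
= 1.505 nm

1.505


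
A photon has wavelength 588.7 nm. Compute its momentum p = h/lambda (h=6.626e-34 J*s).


p = h / lambda
= 6.626e-34 / (588.7e-9)
= 6.626e-34 / 5.8870e-07
= 1.1255e-27 kg*m/s

1.1255e-27


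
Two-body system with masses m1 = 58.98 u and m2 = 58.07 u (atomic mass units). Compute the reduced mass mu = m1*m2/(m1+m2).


mu = m1 * m2 / (m1 + m2)
= 58.98 * 58.07 / (58.98 + 58.07)
= 3424.9686 / 117.05
= 29.2607 u

29.2607


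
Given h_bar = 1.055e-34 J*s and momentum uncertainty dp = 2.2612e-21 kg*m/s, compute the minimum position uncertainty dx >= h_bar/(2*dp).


dx = h_bar / (2 * dp)
= 1.055e-34 / (2 * 2.2612e-21)
= 1.055e-34 / 4.5224e-21
= 2.3328e-14 m

2.3328e-14


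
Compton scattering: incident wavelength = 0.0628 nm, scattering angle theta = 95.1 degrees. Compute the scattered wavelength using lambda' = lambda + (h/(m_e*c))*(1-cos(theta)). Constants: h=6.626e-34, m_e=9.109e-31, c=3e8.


Compton wavelength: h/(m_e*c) = 2.4247e-12 m
d_lambda = 2.4247e-12 * (1 - cos(95.1 deg))
= 2.4247e-12 * 1.088894
= 2.6403e-12 m = 0.00264 nm
lambda' = 0.0628 + 0.00264
= 0.06544 nm

0.06544


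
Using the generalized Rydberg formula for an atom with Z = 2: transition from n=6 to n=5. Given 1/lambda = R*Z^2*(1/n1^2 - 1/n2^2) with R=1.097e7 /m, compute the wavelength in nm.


1/lambda = R * Z^2 * (1/n1^2 - 1/n2^2)
= 1.097e7 * 2^2 * (1/5^2 - 1/6^2)
= 1.097e7 * 4 * (0.04 - 0.027778)
= 5.3631e+05 /m
lambda = 1 / 5.3631e+05
= 1864.5894 nm

1864.5894


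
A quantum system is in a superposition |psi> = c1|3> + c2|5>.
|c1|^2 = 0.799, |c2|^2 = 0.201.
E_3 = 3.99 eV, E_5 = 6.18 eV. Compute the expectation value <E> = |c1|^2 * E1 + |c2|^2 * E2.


<E> = |c1|^2 * E1 + |c2|^2 * E2
= 0.799 * 3.99 + 0.201 * 6.18
= 3.188 + 1.2422
= 4.4302 eV

4.4302


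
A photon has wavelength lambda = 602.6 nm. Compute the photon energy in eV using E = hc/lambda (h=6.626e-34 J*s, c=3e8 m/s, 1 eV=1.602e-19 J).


E = hc / lambda
= (6.626e-34)(3e8) / (602.6e-9)
= 1.9878e-25 / 6.0260e-07
= 3.2987e-19 J
Converting to eV: 3.2987e-19 / 1.602e-19
= 2.0591 eV

2.0591


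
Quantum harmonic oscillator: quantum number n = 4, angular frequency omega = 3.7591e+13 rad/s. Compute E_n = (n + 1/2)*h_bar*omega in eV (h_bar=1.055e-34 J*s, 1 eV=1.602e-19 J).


E = (n + 1/2) * h_bar * omega
= (4 + 0.5) * 1.055e-34 * 3.7591e+13
= 4.5 * 3.9659e-21
= 1.7846e-20 J
= 0.1114 eV

0.1114


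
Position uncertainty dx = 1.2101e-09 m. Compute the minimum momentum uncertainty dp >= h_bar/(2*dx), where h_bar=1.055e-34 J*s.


dp = h_bar / (2 * dx)
= 1.055e-34 / (2 * 1.2101e-09)
= 1.055e-34 / 2.4202e-09
= 4.3591e-26 kg*m/s

4.3591e-26


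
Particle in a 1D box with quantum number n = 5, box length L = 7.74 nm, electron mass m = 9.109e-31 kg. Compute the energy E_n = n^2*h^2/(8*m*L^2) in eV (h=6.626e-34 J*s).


E = n^2 * h^2 / (8 * m * L^2)
= 5^2 * (6.626e-34)^2 / (8 * 9.109e-31 * (7.74e-9)^2)
= 25 * 4.3904e-67 / (8 * 9.109e-31 * 5.9908e-17)
= 2.5142e-20 J
= 0.1569 eV

0.1569


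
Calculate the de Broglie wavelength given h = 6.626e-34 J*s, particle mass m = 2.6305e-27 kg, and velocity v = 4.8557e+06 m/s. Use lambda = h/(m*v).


lambda = h / (m * v)
= 6.626e-34 / (2.6305e-27 * 4.8557e+06)
= 6.626e-34 / 1.2773e-20
= 5.1875e-14 m

5.1875e-14


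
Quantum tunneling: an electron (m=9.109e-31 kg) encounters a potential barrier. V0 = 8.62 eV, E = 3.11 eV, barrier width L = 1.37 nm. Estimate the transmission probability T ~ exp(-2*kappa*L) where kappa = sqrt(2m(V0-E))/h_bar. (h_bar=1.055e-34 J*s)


V0 - E = 5.51 eV = 8.8270e-19 J
kappa = sqrt(2 * m * (V0-E)) / h_bar
= sqrt(2 * 9.109e-31 * 8.8270e-19) / 1.055e-34
= 1.2020e+10 /m
2*kappa*L = 2 * 1.2020e+10 * 1.37e-9
= 32.9348
T = exp(-32.9348) = 4.972587e-15

4.972587e-15


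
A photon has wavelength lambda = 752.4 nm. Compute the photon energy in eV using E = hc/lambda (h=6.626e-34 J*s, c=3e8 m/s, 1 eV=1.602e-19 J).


E = hc / lambda
= (6.626e-34)(3e8) / (752.4e-9)
= 1.9878e-25 / 7.5240e-07
= 2.6419e-19 J
Converting to eV: 2.6419e-19 / 1.602e-19
= 1.6492 eV

1.6492


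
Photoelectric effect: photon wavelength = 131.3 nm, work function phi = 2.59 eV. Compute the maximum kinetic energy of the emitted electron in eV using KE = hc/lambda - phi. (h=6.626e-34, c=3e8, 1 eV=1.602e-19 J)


E_photon = hc / lambda
= (6.626e-34)(3e8) / (131.3e-9)
= 1.5139e-18 J
= 9.4503 eV
KE = E_photon - phi
= 9.4503 - 2.59
= 6.8603 eV

6.8603


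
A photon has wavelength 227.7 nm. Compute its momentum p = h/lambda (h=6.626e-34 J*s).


p = h / lambda
= 6.626e-34 / (227.7e-9)
= 6.626e-34 / 2.2770e-07
= 2.9100e-27 kg*m/s

2.9100e-27


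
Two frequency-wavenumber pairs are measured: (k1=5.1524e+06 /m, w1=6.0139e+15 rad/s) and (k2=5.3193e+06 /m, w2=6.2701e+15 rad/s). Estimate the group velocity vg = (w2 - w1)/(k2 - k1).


vg = (w2 - w1) / (k2 - k1)
= (6.2701e+15 - 6.0139e+15) / (5.3193e+06 - 5.1524e+06)
= 2.5620e+14 / 1.6690e+05
= 1.5351e+09 m/s

1.5351e+09


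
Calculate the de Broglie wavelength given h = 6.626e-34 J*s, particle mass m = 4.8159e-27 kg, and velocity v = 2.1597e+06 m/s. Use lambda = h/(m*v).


lambda = h / (m * v)
= 6.626e-34 / (4.8159e-27 * 2.1597e+06)
= 6.626e-34 / 1.0401e-20
= 6.3706e-14 m

6.3706e-14


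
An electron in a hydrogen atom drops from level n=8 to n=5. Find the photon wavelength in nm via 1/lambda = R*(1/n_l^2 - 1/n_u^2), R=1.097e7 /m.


1/lambda = R * (1/n_l^2 - 1/n_u^2)
= 1.097e7 * (1/5^2 - 1/8^2)
= 1.097e7 * (0.04 - 0.015625)
= 1.097e7 * 0.024375
= 2.6739e+05 /m
lambda = 1 / 2.6739e+05 = 3739.8032 nm

3739.8032


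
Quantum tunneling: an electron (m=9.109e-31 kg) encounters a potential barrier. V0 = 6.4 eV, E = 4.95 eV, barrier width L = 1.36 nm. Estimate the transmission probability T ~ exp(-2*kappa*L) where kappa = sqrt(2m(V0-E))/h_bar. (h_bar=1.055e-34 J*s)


V0 - E = 1.45 eV = 2.3229e-19 J
kappa = sqrt(2 * m * (V0-E)) / h_bar
= sqrt(2 * 9.109e-31 * 2.3229e-19) / 1.055e-34
= 6.1661e+09 /m
2*kappa*L = 2 * 6.1661e+09 * 1.36e-9
= 16.7719
T = exp(-16.7719) = 5.200678e-08

5.200678e-08


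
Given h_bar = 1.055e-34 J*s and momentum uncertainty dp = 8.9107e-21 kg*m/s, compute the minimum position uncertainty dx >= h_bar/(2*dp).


dx = h_bar / (2 * dp)
= 1.055e-34 / (2 * 8.9107e-21)
= 1.055e-34 / 1.7821e-20
= 5.9198e-15 m

5.9198e-15


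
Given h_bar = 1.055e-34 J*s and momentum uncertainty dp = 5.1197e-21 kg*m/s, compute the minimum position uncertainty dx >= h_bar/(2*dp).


dx = h_bar / (2 * dp)
= 1.055e-34 / (2 * 5.1197e-21)
= 1.055e-34 / 1.0239e-20
= 1.0303e-14 m

1.0303e-14


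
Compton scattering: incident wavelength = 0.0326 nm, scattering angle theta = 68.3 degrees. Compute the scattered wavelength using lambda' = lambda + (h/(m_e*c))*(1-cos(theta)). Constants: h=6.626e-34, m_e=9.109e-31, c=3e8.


Compton wavelength: h/(m_e*c) = 2.4247e-12 m
d_lambda = 2.4247e-12 * (1 - cos(68.3 deg))
= 2.4247e-12 * 0.630253
= 1.5282e-12 m = 0.001528 nm
lambda' = 0.0326 + 0.001528
= 0.034128 nm

0.034128


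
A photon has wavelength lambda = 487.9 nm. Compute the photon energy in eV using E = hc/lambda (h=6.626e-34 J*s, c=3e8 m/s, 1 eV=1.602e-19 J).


E = hc / lambda
= (6.626e-34)(3e8) / (487.9e-9)
= 1.9878e-25 / 4.8790e-07
= 4.0742e-19 J
Converting to eV: 4.0742e-19 / 1.602e-19
= 2.5432 eV

2.5432


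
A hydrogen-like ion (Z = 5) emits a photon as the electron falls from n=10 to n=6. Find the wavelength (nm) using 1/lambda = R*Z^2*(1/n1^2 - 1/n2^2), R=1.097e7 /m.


1/lambda = R * Z^2 * (1/n1^2 - 1/n2^2)
= 1.097e7 * 5^2 * (1/6^2 - 1/10^2)
= 1.097e7 * 25 * (0.027778 - 0.01)
= 4.8756e+06 /m
lambda = 1 / 4.8756e+06
= 205.1048 nm

205.1048


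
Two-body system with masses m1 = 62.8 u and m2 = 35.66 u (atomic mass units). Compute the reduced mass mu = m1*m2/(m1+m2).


mu = m1 * m2 / (m1 + m2)
= 62.8 * 35.66 / (62.8 + 35.66)
= 2239.448 / 98.46
= 22.7447 u

22.7447


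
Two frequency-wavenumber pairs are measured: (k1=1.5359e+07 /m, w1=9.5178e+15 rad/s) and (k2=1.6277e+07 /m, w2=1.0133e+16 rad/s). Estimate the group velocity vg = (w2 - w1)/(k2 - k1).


vg = (w2 - w1) / (k2 - k1)
= (1.0133e+16 - 9.5178e+15) / (1.6277e+07 - 1.5359e+07)
= 6.1520e+14 / 9.1800e+05
= 6.7015e+08 m/s

6.7015e+08


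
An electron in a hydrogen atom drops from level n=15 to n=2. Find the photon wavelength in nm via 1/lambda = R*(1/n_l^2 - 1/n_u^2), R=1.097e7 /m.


1/lambda = R * (1/n_l^2 - 1/n_u^2)
= 1.097e7 * (1/2^2 - 1/15^2)
= 1.097e7 * (0.25 - 0.004444)
= 1.097e7 * 0.245556
= 2.6937e+06 /m
lambda = 1 / 2.6937e+06 = 371.2305 nm

371.2305


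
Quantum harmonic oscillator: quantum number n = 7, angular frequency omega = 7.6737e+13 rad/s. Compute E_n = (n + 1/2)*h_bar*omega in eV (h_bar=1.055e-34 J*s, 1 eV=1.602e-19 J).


E = (n + 1/2) * h_bar * omega
= (7 + 0.5) * 1.055e-34 * 7.6737e+13
= 7.5 * 8.0958e-21
= 6.0718e-20 J
= 0.379 eV

0.379


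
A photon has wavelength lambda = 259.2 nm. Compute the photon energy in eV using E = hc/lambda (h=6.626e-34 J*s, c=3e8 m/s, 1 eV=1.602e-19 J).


E = hc / lambda
= (6.626e-34)(3e8) / (259.2e-9)
= 1.9878e-25 / 2.5920e-07
= 7.6690e-19 J
Converting to eV: 7.6690e-19 / 1.602e-19
= 4.7871 eV

4.7871


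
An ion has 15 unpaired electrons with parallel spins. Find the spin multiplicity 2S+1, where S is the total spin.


Total spin S = N * (1/2) = 15 * 0.5 = 7.5
Spin multiplicity = 2S + 1
= 2 * 7.5 + 1
= 16

16


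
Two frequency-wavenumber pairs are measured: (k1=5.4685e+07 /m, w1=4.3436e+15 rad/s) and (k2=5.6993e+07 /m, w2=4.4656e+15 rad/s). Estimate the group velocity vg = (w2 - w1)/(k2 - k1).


vg = (w2 - w1) / (k2 - k1)
= (4.4656e+15 - 4.3436e+15) / (5.6993e+07 - 5.4685e+07)
= 1.2200e+14 / 2.3080e+06
= 5.2860e+07 m/s

5.2860e+07


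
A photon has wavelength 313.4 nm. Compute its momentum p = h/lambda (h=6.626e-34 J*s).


p = h / lambda
= 6.626e-34 / (313.4e-9)
= 6.626e-34 / 3.1340e-07
= 2.1142e-27 kg*m/s

2.1142e-27


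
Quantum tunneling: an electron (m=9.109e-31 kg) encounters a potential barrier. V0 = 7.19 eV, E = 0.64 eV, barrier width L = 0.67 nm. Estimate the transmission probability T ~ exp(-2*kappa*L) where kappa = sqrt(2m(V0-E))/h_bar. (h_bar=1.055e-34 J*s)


V0 - E = 6.55 eV = 1.0493e-18 J
kappa = sqrt(2 * m * (V0-E)) / h_bar
= sqrt(2 * 9.109e-31 * 1.0493e-18) / 1.055e-34
= 1.3105e+10 /m
2*kappa*L = 2 * 1.3105e+10 * 0.67e-9
= 17.5612
T = exp(-17.5612) = 2.361895e-08

2.361895e-08


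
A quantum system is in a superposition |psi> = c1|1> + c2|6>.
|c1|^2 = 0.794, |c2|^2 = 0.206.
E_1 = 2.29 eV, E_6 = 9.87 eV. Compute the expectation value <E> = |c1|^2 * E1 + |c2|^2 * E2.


<E> = |c1|^2 * E1 + |c2|^2 * E2
= 0.794 * 2.29 + 0.206 * 9.87
= 1.8183 + 2.0332
= 3.8515 eV

3.8515


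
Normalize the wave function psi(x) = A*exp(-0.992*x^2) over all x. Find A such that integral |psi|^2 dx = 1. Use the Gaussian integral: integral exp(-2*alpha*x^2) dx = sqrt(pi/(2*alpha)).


integral |psi|^2 dx = A^2 * sqrt(pi/(2*alpha)) = 1
A^2 = sqrt(2*alpha/pi)
= sqrt(2 * 0.992 / pi)
= 0.794687
A = sqrt(0.794687)
= 0.8915

0.8915


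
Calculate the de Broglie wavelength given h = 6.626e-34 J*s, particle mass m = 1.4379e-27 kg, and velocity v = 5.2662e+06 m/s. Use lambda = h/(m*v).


lambda = h / (m * v)
= 6.626e-34 / (1.4379e-27 * 5.2662e+06)
= 6.626e-34 / 7.5723e-21
= 8.7503e-14 m

8.7503e-14


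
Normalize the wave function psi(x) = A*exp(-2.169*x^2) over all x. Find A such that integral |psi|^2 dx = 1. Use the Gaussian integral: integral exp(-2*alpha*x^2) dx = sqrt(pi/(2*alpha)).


integral |psi|^2 dx = A^2 * sqrt(pi/(2*alpha)) = 1
A^2 = sqrt(2*alpha/pi)
= sqrt(2 * 2.169 / pi)
= 1.175087
A = sqrt(1.175087)
= 1.084

1.084


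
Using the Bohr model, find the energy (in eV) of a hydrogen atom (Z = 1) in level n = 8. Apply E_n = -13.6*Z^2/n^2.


E_n = -13.6 * Z^2 / n^2
= -13.6 * 1^2 / 8^2
= -13.6 * 1 / 64
= -0.2125 eV

-0.2125


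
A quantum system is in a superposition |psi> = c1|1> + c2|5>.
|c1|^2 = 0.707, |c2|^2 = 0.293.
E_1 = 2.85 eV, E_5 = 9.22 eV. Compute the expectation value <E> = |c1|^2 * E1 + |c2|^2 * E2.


<E> = |c1|^2 * E1 + |c2|^2 * E2
= 0.707 * 2.85 + 0.293 * 9.22
= 2.0149 + 2.7015
= 4.7164 eV

4.7164


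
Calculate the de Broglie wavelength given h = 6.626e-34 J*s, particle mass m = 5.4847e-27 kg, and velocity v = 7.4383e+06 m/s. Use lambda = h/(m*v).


lambda = h / (m * v)
= 6.626e-34 / (5.4847e-27 * 7.4383e+06)
= 6.626e-34 / 4.0797e-20
= 1.6241e-14 m

1.6241e-14


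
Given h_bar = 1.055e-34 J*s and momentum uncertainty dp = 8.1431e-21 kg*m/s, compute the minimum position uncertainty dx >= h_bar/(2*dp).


dx = h_bar / (2 * dp)
= 1.055e-34 / (2 * 8.1431e-21)
= 1.055e-34 / 1.6286e-20
= 6.4779e-15 m

6.4779e-15


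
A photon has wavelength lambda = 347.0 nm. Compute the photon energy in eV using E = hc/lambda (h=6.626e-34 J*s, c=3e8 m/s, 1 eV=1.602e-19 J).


E = hc / lambda
= (6.626e-34)(3e8) / (347.0e-9)
= 1.9878e-25 / 3.4700e-07
= 5.7285e-19 J
Converting to eV: 5.7285e-19 / 1.602e-19
= 3.5759 eV

3.5759


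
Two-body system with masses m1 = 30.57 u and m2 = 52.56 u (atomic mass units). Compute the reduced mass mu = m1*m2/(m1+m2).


mu = m1 * m2 / (m1 + m2)
= 30.57 * 52.56 / (30.57 + 52.56)
= 1606.7592 / 83.13
= 19.3283 u

19.3283


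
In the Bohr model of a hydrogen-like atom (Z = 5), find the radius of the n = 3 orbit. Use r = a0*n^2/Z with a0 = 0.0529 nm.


r = a0 * n^2 / Z
= 0.0529 * 3^2 / 5
= 0.0529 * 9 / 5
= 0.0952 nm

0.0952


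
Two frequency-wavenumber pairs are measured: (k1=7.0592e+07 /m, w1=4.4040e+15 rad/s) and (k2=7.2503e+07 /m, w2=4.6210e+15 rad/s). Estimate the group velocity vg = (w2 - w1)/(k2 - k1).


vg = (w2 - w1) / (k2 - k1)
= (4.6210e+15 - 4.4040e+15) / (7.2503e+07 - 7.0592e+07)
= 2.1700e+14 / 1.9110e+06
= 1.1355e+08 m/s

1.1355e+08


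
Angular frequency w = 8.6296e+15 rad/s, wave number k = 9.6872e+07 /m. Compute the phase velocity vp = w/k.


vp = w / k
= 8.6296e+15 / 9.6872e+07
= 8.9083e+07 m/s

8.9083e+07


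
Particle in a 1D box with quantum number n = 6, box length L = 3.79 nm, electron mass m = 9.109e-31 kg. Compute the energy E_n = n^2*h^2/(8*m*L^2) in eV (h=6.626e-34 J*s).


E = n^2 * h^2 / (8 * m * L^2)
= 6^2 * (6.626e-34)^2 / (8 * 9.109e-31 * (3.79e-9)^2)
= 36 * 4.3904e-67 / (8 * 9.109e-31 * 1.4364e-17)
= 1.5100e-19 J
= 0.9425 eV

0.9425


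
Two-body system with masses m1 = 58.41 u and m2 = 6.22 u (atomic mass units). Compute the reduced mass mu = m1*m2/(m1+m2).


mu = m1 * m2 / (m1 + m2)
= 58.41 * 6.22 / (58.41 + 6.22)
= 363.3102 / 64.63
= 5.6214 u

5.6214


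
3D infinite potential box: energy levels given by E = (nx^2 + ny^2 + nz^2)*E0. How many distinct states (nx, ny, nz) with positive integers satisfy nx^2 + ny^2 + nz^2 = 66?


Enumerate all (nx, ny, nz) with nx^2 + ny^2 + nz^2 = 66:
(1,1,8)
(1,4,7)
(1,7,4)
(1,8,1)
(4,1,7)
(4,5,5)
(4,7,1)
(5,4,5)
(5,5,4)
(7,1,4)
(7,4,1)
(8,1,1)
Total degeneracy = 12

12


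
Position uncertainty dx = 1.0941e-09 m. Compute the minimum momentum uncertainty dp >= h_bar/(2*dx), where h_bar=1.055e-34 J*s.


dp = h_bar / (2 * dx)
= 1.055e-34 / (2 * 1.0941e-09)
= 1.055e-34 / 2.1882e-09
= 4.8213e-26 kg*m/s

4.8213e-26


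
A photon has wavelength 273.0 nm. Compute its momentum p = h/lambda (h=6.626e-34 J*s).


p = h / lambda
= 6.626e-34 / (273.0e-9)
= 6.626e-34 / 2.7300e-07
= 2.4271e-27 kg*m/s

2.4271e-27


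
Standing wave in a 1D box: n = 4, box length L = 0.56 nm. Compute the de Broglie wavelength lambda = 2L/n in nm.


lambda = 2L / n
= 2 * 0.56 / 4
= 1.12 / 4
= 0.28 nm

0.28


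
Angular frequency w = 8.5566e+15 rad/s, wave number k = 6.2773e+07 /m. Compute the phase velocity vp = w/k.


vp = w / k
= 8.5566e+15 / 6.2773e+07
= 1.3631e+08 m/s

1.3631e+08


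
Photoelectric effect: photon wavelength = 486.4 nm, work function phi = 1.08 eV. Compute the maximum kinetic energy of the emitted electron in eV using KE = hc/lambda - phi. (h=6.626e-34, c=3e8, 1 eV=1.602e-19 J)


E_photon = hc / lambda
= (6.626e-34)(3e8) / (486.4e-9)
= 4.0868e-19 J
= 2.551 eV
KE = E_photon - phi
= 2.551 - 1.08
= 1.471 eV

1.471


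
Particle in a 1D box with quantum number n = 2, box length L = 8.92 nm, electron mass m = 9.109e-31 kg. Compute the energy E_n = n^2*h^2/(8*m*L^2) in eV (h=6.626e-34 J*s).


E = n^2 * h^2 / (8 * m * L^2)
= 2^2 * (6.626e-34)^2 / (8 * 9.109e-31 * (8.92e-9)^2)
= 4 * 4.3904e-67 / (8 * 9.109e-31 * 7.9566e-17)
= 3.0288e-21 J
= 0.0189 eV

0.0189


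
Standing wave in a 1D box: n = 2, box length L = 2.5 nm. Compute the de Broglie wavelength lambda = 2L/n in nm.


lambda = 2L / n
= 2 * 2.5 / 2
= 5.0 / 2
= 2.5 nm

2.5


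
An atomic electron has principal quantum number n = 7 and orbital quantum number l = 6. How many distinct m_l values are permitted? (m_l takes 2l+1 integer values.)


m_l ranges from -l to +l in integer steps
So m_l goes from -6 to +6
Count = 2l + 1 = 2*6 + 1
= 13

13


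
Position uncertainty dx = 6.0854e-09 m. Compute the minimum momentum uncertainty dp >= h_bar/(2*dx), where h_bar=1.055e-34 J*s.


dp = h_bar / (2 * dx)
= 1.055e-34 / (2 * 6.0854e-09)
= 1.055e-34 / 1.2171e-08
= 8.6683e-27 kg*m/s

8.6683e-27


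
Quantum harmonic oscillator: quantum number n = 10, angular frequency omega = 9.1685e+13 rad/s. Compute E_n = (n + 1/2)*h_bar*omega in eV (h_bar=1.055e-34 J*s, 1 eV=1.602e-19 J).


E = (n + 1/2) * h_bar * omega
= (10 + 0.5) * 1.055e-34 * 9.1685e+13
= 10.5 * 9.6728e-21
= 1.0156e-19 J
= 0.634 eV

0.634


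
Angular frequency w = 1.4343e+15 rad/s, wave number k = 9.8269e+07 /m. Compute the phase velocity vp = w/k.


vp = w / k
= 1.4343e+15 / 9.8269e+07
= 1.4596e+07 m/s

1.4596e+07


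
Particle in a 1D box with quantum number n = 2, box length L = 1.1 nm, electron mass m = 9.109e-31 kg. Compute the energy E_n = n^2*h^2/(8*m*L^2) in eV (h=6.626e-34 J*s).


E = n^2 * h^2 / (8 * m * L^2)
= 2^2 * (6.626e-34)^2 / (8 * 9.109e-31 * (1.1e-9)^2)
= 4 * 4.3904e-67 / (8 * 9.109e-31 * 1.2100e-18)
= 1.9917e-19 J
= 1.2432 eV

1.2432


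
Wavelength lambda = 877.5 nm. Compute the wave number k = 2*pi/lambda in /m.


k = 2 * pi / lambda
= 6.2832 / (877.5e-9)
= 6.2832 / 8.7750e-07
= 7.1603e+06 /m

7.1603e+06


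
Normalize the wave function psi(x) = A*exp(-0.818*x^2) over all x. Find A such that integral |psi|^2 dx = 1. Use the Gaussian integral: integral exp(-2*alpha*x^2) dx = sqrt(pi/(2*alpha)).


integral |psi|^2 dx = A^2 * sqrt(pi/(2*alpha)) = 1
A^2 = sqrt(2*alpha/pi)
= sqrt(2 * 0.818 / pi)
= 0.721634
A = sqrt(0.721634)
= 0.8495

0.8495


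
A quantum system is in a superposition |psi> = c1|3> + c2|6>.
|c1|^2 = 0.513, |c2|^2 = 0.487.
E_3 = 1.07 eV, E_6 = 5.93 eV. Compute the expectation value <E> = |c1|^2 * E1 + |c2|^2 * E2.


<E> = |c1|^2 * E1 + |c2|^2 * E2
= 0.513 * 1.07 + 0.487 * 5.93
= 0.5489 + 2.8879
= 3.4368 eV

3.4368


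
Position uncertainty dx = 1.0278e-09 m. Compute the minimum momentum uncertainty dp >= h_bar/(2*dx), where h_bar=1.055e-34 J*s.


dp = h_bar / (2 * dx)
= 1.055e-34 / (2 * 1.0278e-09)
= 1.055e-34 / 2.0556e-09
= 5.1323e-26 kg*m/s

5.1323e-26


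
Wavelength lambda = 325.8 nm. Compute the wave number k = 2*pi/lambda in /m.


k = 2 * pi / lambda
= 6.2832 / (325.8e-9)
= 6.2832 / 3.2580e-07
= 1.9285e+07 /m

1.9285e+07


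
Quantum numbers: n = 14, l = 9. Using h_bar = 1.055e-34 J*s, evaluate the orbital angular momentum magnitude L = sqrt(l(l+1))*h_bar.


L = sqrt(l*(l+1)) * h_bar
= sqrt(9 * 10) * 1.055e-34
= sqrt(90) * 1.055e-34
= 9.4868 * 1.055e-34
= 1.0009e-33 J*s

1.0009e-33


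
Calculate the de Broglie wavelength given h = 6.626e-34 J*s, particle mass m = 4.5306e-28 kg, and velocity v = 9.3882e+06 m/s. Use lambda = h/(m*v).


lambda = h / (m * v)
= 6.626e-34 / (4.5306e-28 * 9.3882e+06)
= 6.626e-34 / 4.2534e-21
= 1.5578e-13 m

1.5578e-13


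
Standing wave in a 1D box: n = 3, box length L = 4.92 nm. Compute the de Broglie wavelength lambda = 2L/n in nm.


lambda = 2L / n
= 2 * 4.92 / 3
= 9.84 / 3
= 3.28 nm

3.28


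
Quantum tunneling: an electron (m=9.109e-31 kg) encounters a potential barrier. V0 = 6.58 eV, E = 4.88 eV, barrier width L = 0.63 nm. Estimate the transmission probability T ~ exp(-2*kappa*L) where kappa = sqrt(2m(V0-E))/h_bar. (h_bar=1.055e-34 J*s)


V0 - E = 1.7 eV = 2.7234e-19 J
kappa = sqrt(2 * m * (V0-E)) / h_bar
= sqrt(2 * 9.109e-31 * 2.7234e-19) / 1.055e-34
= 6.6766e+09 /m
2*kappa*L = 2 * 6.6766e+09 * 0.63e-9
= 8.4125
T = exp(-8.4125) = 2.220780e-04

2.220780e-04


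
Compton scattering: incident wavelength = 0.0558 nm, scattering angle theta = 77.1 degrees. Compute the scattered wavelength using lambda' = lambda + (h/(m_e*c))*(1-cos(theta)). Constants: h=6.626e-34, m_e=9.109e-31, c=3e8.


Compton wavelength: h/(m_e*c) = 2.4247e-12 m
d_lambda = 2.4247e-12 * (1 - cos(77.1 deg))
= 2.4247e-12 * 0.77675
= 1.8834e-12 m = 0.001883 nm
lambda' = 0.0558 + 0.001883
= 0.057683 nm

0.057683


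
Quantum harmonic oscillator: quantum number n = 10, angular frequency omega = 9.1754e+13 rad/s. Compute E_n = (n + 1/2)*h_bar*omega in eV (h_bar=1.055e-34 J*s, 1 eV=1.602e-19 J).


E = (n + 1/2) * h_bar * omega
= (10 + 0.5) * 1.055e-34 * 9.1754e+13
= 10.5 * 9.6800e-21
= 1.0164e-19 J
= 0.6345 eV

0.6345


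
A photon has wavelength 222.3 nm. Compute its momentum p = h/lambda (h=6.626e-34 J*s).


p = h / lambda
= 6.626e-34 / (222.3e-9)
= 6.626e-34 / 2.2230e-07
= 2.9807e-27 kg*m/s

2.9807e-27


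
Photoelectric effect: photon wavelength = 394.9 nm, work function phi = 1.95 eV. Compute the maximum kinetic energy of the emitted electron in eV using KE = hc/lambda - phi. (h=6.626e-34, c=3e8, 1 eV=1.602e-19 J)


E_photon = hc / lambda
= (6.626e-34)(3e8) / (394.9e-9)
= 5.0337e-19 J
= 3.1421 eV
KE = E_photon - phi
= 3.1421 - 1.95
= 1.1921 eV

1.1921


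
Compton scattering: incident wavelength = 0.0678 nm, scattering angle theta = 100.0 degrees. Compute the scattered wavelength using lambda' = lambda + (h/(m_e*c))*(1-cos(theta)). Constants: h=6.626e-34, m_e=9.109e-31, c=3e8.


Compton wavelength: h/(m_e*c) = 2.4247e-12 m
d_lambda = 2.4247e-12 * (1 - cos(100.0 deg))
= 2.4247e-12 * 1.173648
= 2.8458e-12 m = 0.002846 nm
lambda' = 0.0678 + 0.002846
= 0.070646 nm

0.070646


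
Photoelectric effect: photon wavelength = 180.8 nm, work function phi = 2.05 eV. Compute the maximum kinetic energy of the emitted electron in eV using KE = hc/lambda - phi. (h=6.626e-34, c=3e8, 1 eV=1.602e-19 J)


E_photon = hc / lambda
= (6.626e-34)(3e8) / (180.8e-9)
= 1.0994e-18 J
= 6.863 eV
KE = E_photon - phi
= 6.863 - 2.05
= 4.813 eV

4.813


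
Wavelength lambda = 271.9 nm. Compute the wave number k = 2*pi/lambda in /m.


k = 2 * pi / lambda
= 6.2832 / (271.9e-9)
= 6.2832 / 2.7190e-07
= 2.3108e+07 /m

2.3108e+07


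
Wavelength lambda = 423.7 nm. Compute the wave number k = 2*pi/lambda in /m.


k = 2 * pi / lambda
= 6.2832 / (423.7e-9)
= 6.2832 / 4.2370e-07
= 1.4829e+07 /m

1.4829e+07


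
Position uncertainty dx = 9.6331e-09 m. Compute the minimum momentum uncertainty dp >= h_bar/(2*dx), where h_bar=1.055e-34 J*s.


dp = h_bar / (2 * dx)
= 1.055e-34 / (2 * 9.6331e-09)
= 1.055e-34 / 1.9266e-08
= 5.4759e-27 kg*m/s

5.4759e-27


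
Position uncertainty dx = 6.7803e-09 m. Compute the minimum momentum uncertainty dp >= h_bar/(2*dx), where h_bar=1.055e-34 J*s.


dp = h_bar / (2 * dx)
= 1.055e-34 / (2 * 6.7803e-09)
= 1.055e-34 / 1.3561e-08
= 7.7799e-27 kg*m/s

7.7799e-27


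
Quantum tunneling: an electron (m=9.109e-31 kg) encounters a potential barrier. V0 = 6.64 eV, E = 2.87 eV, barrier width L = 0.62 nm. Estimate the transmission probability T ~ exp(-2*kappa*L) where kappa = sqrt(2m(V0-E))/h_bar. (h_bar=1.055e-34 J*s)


V0 - E = 3.77 eV = 6.0395e-19 J
kappa = sqrt(2 * m * (V0-E)) / h_bar
= sqrt(2 * 9.109e-31 * 6.0395e-19) / 1.055e-34
= 9.9426e+09 /m
2*kappa*L = 2 * 9.9426e+09 * 0.62e-9
= 12.3288
T = exp(-12.3288) = 4.422436e-06

4.422436e-06
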